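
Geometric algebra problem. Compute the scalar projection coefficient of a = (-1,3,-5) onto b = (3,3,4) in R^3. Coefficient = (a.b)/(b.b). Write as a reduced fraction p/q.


Projection coefficient = (a . b) / (b . b)
a . b = (-1)*3 + 3*3 + (-5)*4
= -3 + 9 + (-20) = -14
b . b = 3^2 + 3^2 + 4^2
= 9 + 9 + 16 = 34
Coefficient = -14/34
In lowest terms: -7/17


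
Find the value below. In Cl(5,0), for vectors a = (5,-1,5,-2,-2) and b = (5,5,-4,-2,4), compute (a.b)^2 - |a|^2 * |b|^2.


a . b = 5*5 + (-1)*5 + 5*(-4) + (-2)*(-2) + (-2)*4
= 25 + (-5) + (-20) + 4 + (-8) = -4
|a|^2 = 5^2 + (-1)^2 + 5^2 + (-2)^2 + (-2)^2 = 59
|b|^2 = 5^2 + 5^2 + (-4)^2 + (-2)^2 + 4^2 = 86
(a.b)^2 = (-4)^2 = 16
|a|^2 * |b|^2 = 59 * 86 = 5074
Result = 16 - 5074 = -5058


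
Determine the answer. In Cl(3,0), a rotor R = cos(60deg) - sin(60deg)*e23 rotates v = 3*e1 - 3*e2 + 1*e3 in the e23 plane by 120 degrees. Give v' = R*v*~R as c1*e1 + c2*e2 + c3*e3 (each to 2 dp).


Rotor R = cos(60deg) - sin(60deg)*e23
Rotation angle theta = 2 * 60 = 120 degrees in the e23 plane (e2 -> e3).
The component perpendicular to the plane (e1) is invariant: v'_1 = v1 = 3.00
cos(120deg) = -0.5000, sin(120deg) = 0.8660
v'_2 = v2*cos(theta) - v3*sin(theta) = -3*(-0.5000) - 1*0.8660 = 0.63
v'_3 = v2*sin(theta) + v3*cos(theta) = -3*0.8660 + 1*(-0.5000) = -3.10
v' = 3.00*e1 + 0.63*e2 - 3.10*e3


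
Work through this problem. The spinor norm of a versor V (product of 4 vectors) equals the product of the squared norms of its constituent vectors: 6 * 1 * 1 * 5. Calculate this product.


Spinor norm N(V) = |v1|^2 * |v2|^2 * ... * |v4|^2
= 6 * 1 * 1 * 5
Running product: 6, 6, 6, 30
N(V) = 30


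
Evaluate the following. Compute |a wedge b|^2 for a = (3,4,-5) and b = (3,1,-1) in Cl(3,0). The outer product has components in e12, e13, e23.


a wedge b = (a1*b2 - a2*b1)*e12 + (a1*b3 - a3*b1)*e13 + (a2*b3 - a3*b2)*e23
e12 coeff: 3*1 - 4*3 = 3 - 12 = -9
e13 coeff: 3*(-1) - (-5)*3 = -3 - (-15) = 12
e23 coeff: 4*(-1) - (-5)*1 = -4 - (-5) = 1
|a wedge b|^2 = (-9)^2 + 12^2 + 1^2
= 81 + 144 + 1
= 226


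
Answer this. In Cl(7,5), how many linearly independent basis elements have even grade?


Even subalgebra dimension = 2^(n-1)
n = 7 + 5 = 12
2^(12 - 1) = 2^11 = 2048
Verification: sum of C(12,k) for even k = 1 + 66 + 495 + 924 + 495 + 66 + 1 = 2048
Result = 2048


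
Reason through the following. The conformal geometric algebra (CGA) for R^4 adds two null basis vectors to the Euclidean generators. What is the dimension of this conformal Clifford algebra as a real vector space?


The conformal model of R^4 uses Cl(5,1): the 4 Euclidean generators plus two extra orthogonal generators e+ (e+^2 = +1) and e- (e-^2 = -1), from which the null vectors e0, einf are built.
Number of generators m = 4 + 2 = 6.
dim Cl(p,q) = 2^m = 2^6 = 64


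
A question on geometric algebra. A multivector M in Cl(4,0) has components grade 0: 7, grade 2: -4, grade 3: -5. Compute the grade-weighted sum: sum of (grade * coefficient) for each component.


Grade-weighted sum = sum of grade_k * coefficient_k
0*7 = 0
2*(-4) = -8
3*(-5) = -15
Total = 0 + (-8) + (-15) = -23


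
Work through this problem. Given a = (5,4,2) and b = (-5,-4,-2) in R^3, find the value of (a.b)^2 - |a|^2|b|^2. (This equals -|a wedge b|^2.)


a . b = 5*(-5) + 4*(-4) + 2*(-2)
= -25 + (-16) + (-4) = -45
|a|^2 = 5^2 + 4^2 + 2^2 = 45
|b|^2 = (-5)^2 + (-4)^2 + (-2)^2 = 45
(a.b)^2 = (-45)^2 = 2025
|a|^2 * |b|^2 = 45 * 45 = 2025
Result = 2025 - 2025 = 0


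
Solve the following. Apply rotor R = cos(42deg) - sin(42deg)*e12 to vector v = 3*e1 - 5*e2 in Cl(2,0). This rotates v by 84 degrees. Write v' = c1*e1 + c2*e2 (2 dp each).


Rotor R = cos(42deg) - sin(42deg)*e12
Rotation angle theta = 2 * 42 = 84 degrees
v' = R*v*~R rotates v by theta.
cos(84deg) = 0.1045, sin(84deg) = 0.9945
v'_1 = 3*cos(84deg) - (-5)*sin(84deg)
= 3*0.1045 - (-5)*0.9945
= 5.29
v'_2 = 3*sin(84deg) + (-5)*cos(84deg)
= 3*0.9945 + (-5)*0.1045
= 2.46
v' = 5.29*e1 + 2.46*e2


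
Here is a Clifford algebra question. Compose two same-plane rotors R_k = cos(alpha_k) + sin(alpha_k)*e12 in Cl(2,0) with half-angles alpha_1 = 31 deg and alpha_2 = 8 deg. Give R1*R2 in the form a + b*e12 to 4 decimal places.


Same-plane rotors commute and their half-angles add:
R1*R2 = cos(a1 + a2) + sin(a1 + a2)*e12.
a1 + a2 = 31 + 8 = 39 deg
cos(39 deg) = 0.7771
sin(39 deg) = 0.6293
R1*R2 = 0.7771 + 0.6293*e12


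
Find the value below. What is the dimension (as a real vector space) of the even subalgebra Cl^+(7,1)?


Even subalgebra dimension = 2^(n-1)
n = 7 + 1 = 8
2^(8 - 1) = 2^7 = 128
Verification: sum of C(8,k) for even k = 1 + 28 + 70 + 28 + 1 = 128
Result = 128


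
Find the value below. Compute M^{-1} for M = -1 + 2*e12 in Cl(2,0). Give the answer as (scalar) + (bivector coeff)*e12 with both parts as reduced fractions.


M = -1 + 2*e12, where e12^2 = -1.
Since M commutes with its reverse ~M = a - b*e12, M * ~M = a^2 - b^2*e12^2 = a^2 + b^2.
So M^{-1} = ~M / (a^2 + b^2) = (a - b*e12)/(a^2 + b^2).
a^2 + b^2 = 1 + 4 = 5
Scalar part = -1/5 = -1/5
Bivector coeff = -2/5 = -2/5
M^{-1} = -1/5 - 2/5*e12


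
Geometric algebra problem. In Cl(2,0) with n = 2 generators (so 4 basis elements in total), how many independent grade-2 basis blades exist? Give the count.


Number of grade-k basis blades in Cl(p,q) with n = p + q is C(n, k).
n = 2 + 0 = 2
C(2, 2) = 2! / (2! * 0!)
= 2 / (2 * 1)
= 1


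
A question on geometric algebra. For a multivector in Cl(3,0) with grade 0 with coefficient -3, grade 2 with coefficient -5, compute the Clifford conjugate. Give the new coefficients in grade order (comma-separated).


Clifford conjugate sign for grade k: (-1)^(k(k+1)/2)
Grade 0: (-1)^(0*1/2) = (-1)^0 = 1, coeff -3 -> -3
Grade 2: (-1)^(2*3/2) = (-1)^3 = -1, coeff -5 -> 5
Conjugated coefficients: -3, 5


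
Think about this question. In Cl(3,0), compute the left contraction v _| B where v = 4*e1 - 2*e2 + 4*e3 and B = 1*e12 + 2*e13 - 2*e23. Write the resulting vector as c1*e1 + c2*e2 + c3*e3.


Left contraction v _| B = <vB>_1 (grade-1 part of the geometric product vB).
Using e1_|e12 = e2, e2_|e12 = -e1, e1_|e13 = e3, e3_|e13 = -e1, e2_|e23 = e3, e3_|e23 = -e2:
e1 coeff: -v2*b12 - v3*b13 = -(-2)*(1) - (4)*(2) = -6
e2 coeff: v1*b12 - v3*b23 = (4)*(1) - (4)*(-2) = 12
e3 coeff: v1*b13 + v2*b23 = (4)*(2) + (-2)*(-2) = 12
v _| B = -6*e1 + 12*e2 + 12*e3


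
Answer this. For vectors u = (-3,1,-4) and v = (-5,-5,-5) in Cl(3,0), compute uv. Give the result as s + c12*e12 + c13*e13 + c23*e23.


In Cl(3,0): e_i^2 = 1, e_ie_j = -e_je_i for i != j.
Scalar part = u . v = (-3)*(-5) + 1*(-5) + (-4)*(-5)
= 15 + (-5) + 20 = 30
e12 coeff = (-3)*(-5) - 1*(-5) = 15 - (-5) = 20
e13 coeff = (-3)*(-5) - (-4)*(-5) = 15 - 20 = -5
e23 coeff = 1*(-5) - (-4)*(-5) = -5 - 20 = -25
uv = 30 + 20*e12 - 5*e13 - 25*e23


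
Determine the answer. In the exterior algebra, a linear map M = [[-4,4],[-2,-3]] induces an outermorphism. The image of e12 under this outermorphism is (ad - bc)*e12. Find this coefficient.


The outermorphism of a linear map f sends e1^e2 to f(e1)^f(e2).
f(e1) = -4*e1 - 2*e2
f(e2) = 4*e1 - 3*e2
f(e1) ^ f(e2) = (-4*e1 - 2*e2) ^ (4*e1 - 3*e2)
= (-4)*(-3)*e12 + (-2)*4*e21
= (12 - (-8))*e12
= 20*e12
Coefficient = 20


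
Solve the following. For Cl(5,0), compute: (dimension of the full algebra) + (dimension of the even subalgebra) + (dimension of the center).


n = 5 + 0 = 5
Total dim = 2^5 = 32
Even subalgebra dim = 2^4 = 16
n is odd, so center dim = 2
Sum = 32 + 16 + 2 = 50


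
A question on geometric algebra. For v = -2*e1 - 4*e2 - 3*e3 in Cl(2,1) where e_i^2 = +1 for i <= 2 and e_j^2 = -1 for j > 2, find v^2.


v^2 = sum of c_i^2 * e_i^2
Positive signature terms (e_i^2 = +1): (-2)^2 + (-4)^2 = 20
Negative signature terms (e_j^2 = -1): (-3)^2 = 9
v^2 = 20 - 9 = 11


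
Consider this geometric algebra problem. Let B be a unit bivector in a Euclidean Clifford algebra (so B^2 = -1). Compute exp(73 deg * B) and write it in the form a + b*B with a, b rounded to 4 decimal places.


For a unit bivector B with B^2 = -1, the exponential series gives
e^(theta*B) = cos(theta) + sin(theta)*B (the GA analogue of Euler's formula).
theta = 73 degrees = 1.27409 rad
cos(73 deg) = 0.2924
sin(73 deg) = 0.9563
exp(theta*B) = 0.2924 + 0.9563*B


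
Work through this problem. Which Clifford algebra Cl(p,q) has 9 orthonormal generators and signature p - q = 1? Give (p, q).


We need p + q = 9 and p - q = 1.
Adding: 2p = 9 + 1 = 10, so p = 5.
Then q = 9 - 5 = 4.
(p, q) = (5, 4)


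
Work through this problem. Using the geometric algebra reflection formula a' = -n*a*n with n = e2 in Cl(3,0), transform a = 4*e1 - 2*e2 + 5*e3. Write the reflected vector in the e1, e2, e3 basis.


Reflection formula: a' = -n*a*n, with n = e2 (unit vector, n^2 = 1).
For reflection through hyperplane perp to e2:
The component along e2 flips sign, others stay.
a = (4, -2, 5)
a' = (4, 2, 5)
a' = 4*e1 + 2*e2 + 5*e3


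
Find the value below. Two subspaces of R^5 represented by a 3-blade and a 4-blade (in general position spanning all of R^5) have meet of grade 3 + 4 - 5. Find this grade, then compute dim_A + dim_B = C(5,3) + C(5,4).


Meet grade = grade(A) + grade(B) - n
= 3 + 4 - 5 = 2
C(5,3) = 10
C(5,4) = 5
dim_A + dim_B = 10 + 5 = 15


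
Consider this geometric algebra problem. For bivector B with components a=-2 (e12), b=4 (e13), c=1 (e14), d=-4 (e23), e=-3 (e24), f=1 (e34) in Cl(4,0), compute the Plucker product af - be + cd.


Plucker relation: af - be + cd
a*f = (-2)*1 = -2
b*e = 4*(-3) = -12
c*d = 1*(-4) = -4
af - be + cd = -2 - (-12) + (-4)
= 6


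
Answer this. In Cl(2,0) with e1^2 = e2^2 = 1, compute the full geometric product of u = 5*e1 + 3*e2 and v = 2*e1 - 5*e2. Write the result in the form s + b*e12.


Expand: (5*e1 + 3*e2)(2*e1 - 5*e2)
= 5*2*e1e1 + 5*(-5)*e1e2 + 3*2*e2e1 + 3*(-5)*e2e2
Using e1^2 = e2^2 = 1, e2e1 = -e1e2:
Scalar part s = 5*2 + 3*(-5) = 10 + (-15) = -5
Bivector part b = 5*(-5) - 3*2 = -25 - 6 = -31
uv = -5 - 31*e12


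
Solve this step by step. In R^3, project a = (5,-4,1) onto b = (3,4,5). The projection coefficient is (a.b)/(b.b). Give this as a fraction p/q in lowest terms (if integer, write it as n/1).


Projection coefficient = (a . b) / (b . b)
a . b = 5*3 + (-4)*4 + 1*5
= 15 + (-16) + 5 = 4
b . b = 3^2 + 4^2 + 5^2
= 9 + 16 + 25 = 50
Coefficient = 4/50
In lowest terms: 2/25


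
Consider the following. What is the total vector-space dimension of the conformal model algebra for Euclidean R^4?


The conformal model of R^4 uses Cl(5,1): the 4 Euclidean generators plus two extra orthogonal generators e+ (e+^2 = +1) and e- (e-^2 = -1), from which the null vectors e0, einf are built.
Number of generators m = 4 + 2 = 6.
dim Cl(p,q) = 2^m = 2^6 = 64


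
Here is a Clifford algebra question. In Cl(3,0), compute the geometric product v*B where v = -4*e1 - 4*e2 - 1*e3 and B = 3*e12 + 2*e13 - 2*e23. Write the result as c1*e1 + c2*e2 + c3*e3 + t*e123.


vB has grade-1 (vector) and grade-3 (trivector) parts: vB = (v _| B) + (v ^ B).
Vector part <vB>_1:
  e1: -v2*b12 - v3*b13 = -(-4)*(3) - (-1)*(2) = 14
  e2: v1*b12 - v3*b23 = (-4)*(3) - (-1)*(-2) = -14
  e3: v1*b13 + v2*b23 = (-4)*(2) + (-4)*(-2) = 0
Trivector part <vB>_3:
  e123: v1*b23 - v2*b13 + v3*b12 = (-4)*(-2) - (-4)*(2) + (-1)*(3) = 13
vB = 14*e1 - 14*e2 + 0*e3 + 13*e123


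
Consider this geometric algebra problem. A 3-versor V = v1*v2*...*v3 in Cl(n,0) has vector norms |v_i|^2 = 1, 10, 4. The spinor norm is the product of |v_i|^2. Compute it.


Spinor norm N(V) = |v1|^2 * |v2|^2 * ... * |v3|^2
= 1 * 10 * 4
Running product: 1, 10, 40
N(V) = 40


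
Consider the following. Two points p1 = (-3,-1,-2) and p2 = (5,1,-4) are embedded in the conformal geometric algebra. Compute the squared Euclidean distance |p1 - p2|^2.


p1 - p2 = (-8, -2, 2)
|p1 - p2|^2 = (-8)^2 + (-2)^2 + 2^2
= 64 + 4 + 4
= 72


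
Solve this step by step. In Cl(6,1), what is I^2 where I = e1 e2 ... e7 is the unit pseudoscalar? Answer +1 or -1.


The pseudoscalar I = e1...e_n (product of all n generators) of Cl(p,q) satisfies I^2 = (-1)^(q + n(n-1)/2).
p = 6, q = 1, n = p + q = 7
n(n-1)/2 = 7 * 6 / 2 = 21
Exponent = q + n(n-1)/2 = 1 + 21 = 22
I^2 = (-1)^22 = +1


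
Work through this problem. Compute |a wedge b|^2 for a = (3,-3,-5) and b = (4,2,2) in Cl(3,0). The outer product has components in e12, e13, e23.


a wedge b = (a1*b2 - a2*b1)*e12 + (a1*b3 - a3*b1)*e13 + (a2*b3 - a3*b2)*e23
e12 coeff: 3*2 - (-3)*4 = 6 - (-12) = 18
e13 coeff: 3*2 - (-5)*4 = 6 - (-20) = 26
e23 coeff: (-3)*2 - (-5)*2 = -6 - (-10) = 4
|a wedge b|^2 = 18^2 + 26^2 + 4^2
= 324 + 676 + 16
= 1016


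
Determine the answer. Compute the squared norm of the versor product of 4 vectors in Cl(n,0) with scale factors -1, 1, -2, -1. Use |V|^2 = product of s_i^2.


Each vector v_i has |v_i|^2 = s_i^2
Squared scales: (-1)^2 = 1, 1^2 = 1, (-2)^2 = 4, (-1)^2 = 1
|V|^2 = 1 * 1 * 4 * 1
= 4


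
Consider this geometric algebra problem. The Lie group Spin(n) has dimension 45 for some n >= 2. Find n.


dim Spin(n) = dim so(n) = n(n-1)/2.
Solve n(n-1)/2 = 45, i.e. n^2 - n - 90 = 0.
Discriminant = 1 + 8*45 = 361
n = (1 + sqrt(361))/2 = (1 + 19)/2 = 10


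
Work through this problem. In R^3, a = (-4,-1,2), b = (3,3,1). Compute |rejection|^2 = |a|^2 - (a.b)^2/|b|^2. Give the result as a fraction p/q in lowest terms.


|a|^2 = (-4)^2 + (-1)^2 + 2^2 = 21
|b|^2 = 3^2 + 3^2 + 1^2 = 19
a . b = (-4)*3 + (-1)*3 + 2*1 = -13
(a.b)^2 = (-13)^2 = 169
|rej|^2 = 21 - 169/19
= (399 - 169)/19
= 230/19
In lowest terms: 230/19


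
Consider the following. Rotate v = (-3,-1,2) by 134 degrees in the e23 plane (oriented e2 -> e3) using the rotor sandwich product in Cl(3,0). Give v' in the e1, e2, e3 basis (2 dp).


Rotor R = cos(67deg) - sin(67deg)*e23
Rotation angle theta = 2 * 67 = 134 degrees in the e23 plane (e2 -> e3).
The component perpendicular to the plane (e1) is invariant: v'_1 = v1 = -3.00
cos(134deg) = -0.6947, sin(134deg) = 0.7193
v'_2 = v2*cos(theta) - v3*sin(theta) = -1*(-0.6947) - 2*0.7193 = -0.74
v'_3 = v2*sin(theta) + v3*cos(theta) = -1*0.7193 + 2*(-0.6947) = -2.11
v' = -3.00*e1 - 0.74*e2 - 2.11*e3


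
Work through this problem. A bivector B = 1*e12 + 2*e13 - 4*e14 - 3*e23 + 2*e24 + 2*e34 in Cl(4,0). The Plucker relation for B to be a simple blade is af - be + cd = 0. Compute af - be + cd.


Plucker relation: af - be + cd
a*f = 1*2 = 2
b*e = 2*2 = 4
c*d = (-4)*(-3) = 12
af - be + cd = 2 - 4 + 12
= 10


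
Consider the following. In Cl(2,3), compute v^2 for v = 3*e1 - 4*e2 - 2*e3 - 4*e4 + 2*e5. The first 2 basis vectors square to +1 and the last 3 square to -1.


v^2 = sum of c_i^2 * e_i^2
Positive signature terms (e_i^2 = +1): 3^2 + (-4)^2 = 25
Negative signature terms (e_j^2 = -1): (-2)^2 + (-4)^2 + 2^2 = 24
v^2 = 25 - 24 = 1


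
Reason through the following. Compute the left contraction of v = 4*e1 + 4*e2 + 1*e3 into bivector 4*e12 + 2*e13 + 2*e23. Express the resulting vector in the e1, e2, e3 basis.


Left contraction v _| B = <vB>_1 (grade-1 part of the geometric product vB).
Using e1_|e12 = e2, e2_|e12 = -e1, e1_|e13 = e3, e3_|e13 = -e1, e2_|e23 = e3, e3_|e23 = -e2:
e1 coeff: -v2*b12 - v3*b13 = -(4)*(4) - (1)*(2) = -18
e2 coeff: v1*b12 - v3*b23 = (4)*(4) - (1)*(2) = 14
e3 coeff: v1*b13 + v2*b23 = (4)*(2) + (4)*(2) = 16
v _| B = -18*e1 + 14*e2 + 16*e3


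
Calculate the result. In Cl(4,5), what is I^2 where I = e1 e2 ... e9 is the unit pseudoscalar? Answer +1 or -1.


The pseudoscalar I = e1...e_n (product of all n generators) of Cl(p,q) satisfies I^2 = (-1)^(q + n(n-1)/2).
p = 4, q = 5, n = p + q = 9
n(n-1)/2 = 9 * 8 / 2 = 36
Exponent = q + n(n-1)/2 = 5 + 36 = 41
I^2 = (-1)^41 = -1


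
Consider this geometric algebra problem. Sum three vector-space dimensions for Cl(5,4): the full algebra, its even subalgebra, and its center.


n = 5 + 4 = 9
Total dim = 2^9 = 512
Even subalgebra dim = 2^8 = 256
n is odd, so center dim = 2
Sum = 512 + 256 + 2 = 770


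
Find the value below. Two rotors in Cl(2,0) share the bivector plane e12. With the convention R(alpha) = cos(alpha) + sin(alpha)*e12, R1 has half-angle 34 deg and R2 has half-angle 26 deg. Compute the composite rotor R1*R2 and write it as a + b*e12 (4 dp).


Same-plane rotors commute and their half-angles add:
R1*R2 = cos(a1 + a2) + sin(a1 + a2)*e12.
a1 + a2 = 34 + 26 = 60 deg
cos(60 deg) = 0.5000
sin(60 deg) = 0.8660
R1*R2 = 0.5000 + 0.8660*e12


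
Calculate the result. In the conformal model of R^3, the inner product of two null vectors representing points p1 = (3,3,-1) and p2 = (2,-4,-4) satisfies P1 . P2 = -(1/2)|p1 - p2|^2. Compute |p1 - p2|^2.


p1 - p2 = (1, 7, 3)
|p1 - p2|^2 = 1^2 + 7^2 + 3^2
= 1 + 49 + 9
= 59


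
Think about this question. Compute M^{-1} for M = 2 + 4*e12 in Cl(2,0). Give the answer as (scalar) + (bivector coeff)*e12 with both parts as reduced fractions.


M = 2 + 4*e12, where e12^2 = -1.
Since M commutes with its reverse ~M = a - b*e12, M * ~M = a^2 - b^2*e12^2 = a^2 + b^2.
So M^{-1} = ~M / (a^2 + b^2) = (a - b*e12)/(a^2 + b^2).
a^2 + b^2 = 4 + 16 = 20
Scalar part = 2/20 = 1/10
Bivector coeff = -4/20 = -1/5
M^{-1} = 1/10 - 1/5*e12


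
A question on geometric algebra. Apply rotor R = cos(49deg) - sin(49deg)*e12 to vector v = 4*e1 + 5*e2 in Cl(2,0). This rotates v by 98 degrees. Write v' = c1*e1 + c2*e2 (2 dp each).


Rotor R = cos(49deg) - sin(49deg)*e12
Rotation angle theta = 2 * 49 = 98 degrees
v' = R*v*~R rotates v by theta.
cos(98deg) = -0.1392, sin(98deg) = 0.9903
v'_1 = 4*cos(98deg) - 5*sin(98deg)
= 4*(-0.1392) - 5*0.9903
= -5.51
v'_2 = 4*sin(98deg) + 5*cos(98deg)
= 4*0.9903 + 5*(-0.1392)
= 3.27
v' = -5.51*e1 + 3.27*e2


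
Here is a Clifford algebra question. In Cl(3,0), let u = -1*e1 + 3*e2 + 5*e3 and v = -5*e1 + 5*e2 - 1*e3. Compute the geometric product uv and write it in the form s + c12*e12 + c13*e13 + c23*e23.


In Cl(3,0): e_i^2 = 1, e_ie_j = -e_je_i for i != j.
Scalar part = u . v = (-1)*(-5) + 3*5 + 5*(-1)
= 5 + 15 + (-5) = 15
e12 coeff = (-1)*5 - 3*(-5) = -5 - (-15) = 10
e13 coeff = (-1)*(-1) - 5*(-5) = 1 - (-25) = 26
e23 coeff = 3*(-1) - 5*5 = -3 - 25 = -28
uv = 15 + 10*e12 + 26*e13 - 28*e23


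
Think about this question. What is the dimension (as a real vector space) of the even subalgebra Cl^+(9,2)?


Even subalgebra dimension = 2^(n-1)
n = 9 + 2 = 11
2^(11 - 1) = 2^10 = 1024
Verification: sum of C(11,k) for even k = 1 + 55 + 330 + 462 + 165 + 11 = 1024
Result = 1024


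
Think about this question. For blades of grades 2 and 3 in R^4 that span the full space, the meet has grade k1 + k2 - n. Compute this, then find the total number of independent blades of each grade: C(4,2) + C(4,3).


Meet grade = grade(A) + grade(B) - n
= 2 + 3 - 4 = 1
C(4,2) = 6
C(4,3) = 4
dim_A + dim_B = 6 + 4 = 10


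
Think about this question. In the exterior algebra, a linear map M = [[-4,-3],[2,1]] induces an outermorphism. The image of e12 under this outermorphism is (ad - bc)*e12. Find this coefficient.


The outermorphism of a linear map f sends e1^e2 to f(e1)^f(e2).
f(e1) = -4*e1 + 2*e2
f(e2) = -3*e1 + 1*e2
f(e1) ^ f(e2) = (-4*e1 + 2*e2) ^ (-3*e1 + 1*e2)
= (-4)*1*e12 + 2*(-3)*e21
= (-4 - (-6))*e12
= 2*e12
Coefficient = 2


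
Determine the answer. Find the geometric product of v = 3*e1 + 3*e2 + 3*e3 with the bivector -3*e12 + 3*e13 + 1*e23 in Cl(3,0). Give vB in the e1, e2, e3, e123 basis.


vB has grade-1 (vector) and grade-3 (trivector) parts: vB = (v _| B) + (v ^ B).
Vector part <vB>_1:
  e1: -v2*b12 - v3*b13 = -(3)*(-3) - (3)*(3) = 0
  e2: v1*b12 - v3*b23 = (3)*(-3) - (3)*(1) = -12
  e3: v1*b13 + v2*b23 = (3)*(3) + (3)*(1) = 12
Trivector part <vB>_3:
  e123: v1*b23 - v2*b13 + v3*b12 = (3)*(1) - (3)*(3) + (3)*(-3) = -15
vB = 0*e1 - 12*e2 + 12*e3 - 15*e123


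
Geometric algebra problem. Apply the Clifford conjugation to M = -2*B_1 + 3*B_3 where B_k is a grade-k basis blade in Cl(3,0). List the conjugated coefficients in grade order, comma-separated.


Clifford conjugate sign for grade k: (-1)^(k(k+1)/2)
Grade 1: (-1)^(1*2/2) = (-1)^1 = -1, coeff -2 -> 2
Grade 3: (-1)^(3*4/2) = (-1)^6 = 1, coeff 3 -> 3
Conjugated coefficients: 2, 3


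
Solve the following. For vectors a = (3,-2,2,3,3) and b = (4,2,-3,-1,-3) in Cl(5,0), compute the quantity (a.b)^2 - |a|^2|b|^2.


a . b = 3*4 + (-2)*2 + 2*(-3) + 3*(-1) + 3*(-3)
= 12 + (-4) + (-6) + (-3) + (-9) = -10
|a|^2 = 3^2 + (-2)^2 + 2^2 + 3^2 + 3^2 = 35
|b|^2 = 4^2 + 2^2 + (-3)^2 + (-1)^2 + (-3)^2 = 39
(a.b)^2 = (-10)^2 = 100
|a|^2 * |b|^2 = 35 * 39 = 1365
Result = 100 - 1365 = -1265


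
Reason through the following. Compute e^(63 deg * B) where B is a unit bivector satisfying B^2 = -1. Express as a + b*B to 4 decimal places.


For a unit bivector B with B^2 = -1, the exponential series gives
e^(theta*B) = cos(theta) + sin(theta)*B (the GA analogue of Euler's formula).
theta = 63 degrees = 1.099557 rad
cos(63 deg) = 0.4540
sin(63 deg) = 0.8910
exp(theta*B) = 0.4540 + 0.8910*B


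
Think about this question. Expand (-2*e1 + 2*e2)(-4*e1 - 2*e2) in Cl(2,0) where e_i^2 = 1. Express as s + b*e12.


Expand: (-2*e1 + 2*e2)(-4*e1 - 2*e2)
= (-2)*(-4)*e1e1 + (-2)*(-2)*e1e2 + 2*(-4)*e2e1 + 2*(-2)*e2e2
Using e1^2 = e2^2 = 1, e2e1 = -e1e2:
Scalar part s = (-2)*(-4) + 2*(-2) = 8 + (-4) = 4
Bivector part b = (-2)*(-2) - 2*(-4) = 4 - (-8) = 12
uv = 4 + 12*e12


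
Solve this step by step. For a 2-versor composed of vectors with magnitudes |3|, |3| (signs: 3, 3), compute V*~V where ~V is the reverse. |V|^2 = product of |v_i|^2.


Each vector v_i has |v_i|^2 = s_i^2
Squared scales: 3^2 = 9, 3^2 = 9
|V|^2 = 9 * 9
= 81


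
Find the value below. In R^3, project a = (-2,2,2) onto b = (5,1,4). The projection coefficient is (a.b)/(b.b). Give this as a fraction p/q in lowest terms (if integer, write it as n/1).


Projection coefficient = (a . b) / (b . b)
a . b = (-2)*5 + 2*1 + 2*4
= -10 + 2 + 8 = 0
b . b = 5^2 + 1^2 + 4^2
= 25 + 1 + 16 = 42
Coefficient = 0/42
In lowest terms: 0/1


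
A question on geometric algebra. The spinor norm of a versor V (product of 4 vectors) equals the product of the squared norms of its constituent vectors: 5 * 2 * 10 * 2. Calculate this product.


Spinor norm N(V) = |v1|^2 * |v2|^2 * ... * |v4|^2
= 5 * 2 * 10 * 2
Running product: 5, 10, 100, 200
N(V) = 200


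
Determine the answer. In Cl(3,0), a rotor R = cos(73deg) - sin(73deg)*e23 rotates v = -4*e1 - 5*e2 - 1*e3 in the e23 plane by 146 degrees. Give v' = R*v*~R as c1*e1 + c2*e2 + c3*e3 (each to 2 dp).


Rotor R = cos(73deg) - sin(73deg)*e23
Rotation angle theta = 2 * 73 = 146 degrees in the e23 plane (e2 -> e3).
The component perpendicular to the plane (e1) is invariant: v'_1 = v1 = -4.00
cos(146deg) = -0.8290, sin(146deg) = 0.5592
v'_2 = v2*cos(theta) - v3*sin(theta) = -5*(-0.8290) - (-1)*0.5592 = 4.70
v'_3 = v2*sin(theta) + v3*cos(theta) = -5*0.5592 + (-1)*(-0.8290) = -1.97
v' = -4.00*e1 + 4.70*e2 - 1.97*e3


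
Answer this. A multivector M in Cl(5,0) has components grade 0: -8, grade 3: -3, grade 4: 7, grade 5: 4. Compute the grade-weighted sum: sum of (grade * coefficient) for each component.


Grade-weighted sum = sum of grade_k * coefficient_k
0*(-8) = 0
3*(-3) = -9
4*7 = 28
5*4 = 20
Total = 0 + (-9) + 28 + 20 = 39


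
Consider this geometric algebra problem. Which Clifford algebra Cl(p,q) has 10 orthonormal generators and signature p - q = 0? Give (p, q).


We need p + q = 10 and p - q = 0.
Adding: 2p = 10 + 0 = 10, so p = 5.
Then q = 10 - 5 = 5.
(p, q) = (5, 5)


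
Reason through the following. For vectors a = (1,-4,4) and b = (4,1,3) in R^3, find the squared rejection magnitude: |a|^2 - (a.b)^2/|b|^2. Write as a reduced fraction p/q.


|a|^2 = 1^2 + (-4)^2 + 4^2 = 33
|b|^2 = 4^2 + 1^2 + 3^2 = 26
a . b = 1*4 + (-4)*1 + 4*3 = 12
(a.b)^2 = 12^2 = 144
|rej|^2 = 33 - 144/26
= (858 - 144)/26
= 714/26
In lowest terms: 357/13


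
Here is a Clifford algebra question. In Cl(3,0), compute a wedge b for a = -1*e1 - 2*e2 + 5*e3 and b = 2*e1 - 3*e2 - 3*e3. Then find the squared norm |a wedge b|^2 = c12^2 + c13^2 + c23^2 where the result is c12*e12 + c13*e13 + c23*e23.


a wedge b = (a1*b2 - a2*b1)*e12 + (a1*b3 - a3*b1)*e13 + (a2*b3 - a3*b2)*e23
e12 coeff: (-1)*(-3) - (-2)*2 = 3 - (-4) = 7
e13 coeff: (-1)*(-3) - 5*2 = 3 - 10 = -7
e23 coeff: (-2)*(-3) - 5*(-3) = 6 - (-15) = 21
|a wedge b|^2 = 7^2 + (-7)^2 + 21^2
= 49 + 49 + 441
= 539


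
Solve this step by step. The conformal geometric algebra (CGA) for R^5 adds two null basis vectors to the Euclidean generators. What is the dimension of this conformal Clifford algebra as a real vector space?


The conformal model of R^5 uses Cl(6,1): the 5 Euclidean generators plus two extra orthogonal generators e+ (e+^2 = +1) and e- (e-^2 = -1), from which the null vectors e0, einf are built.
Number of generators m = 5 + 2 = 7.
dim Cl(p,q) = 2^m = 2^7 = 128


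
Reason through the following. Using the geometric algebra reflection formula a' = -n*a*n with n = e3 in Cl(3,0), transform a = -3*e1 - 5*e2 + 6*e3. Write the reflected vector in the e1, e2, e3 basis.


Reflection formula: a' = -n*a*n, with n = e3 (unit vector, n^2 = 1).
For reflection through hyperplane perp to e3:
The component along e3 flips sign, others stay.
a = (-3, -5, 6)
a' = (-3, -5, -6)
a' = -3*e1 - 5*e2 - 6*e3


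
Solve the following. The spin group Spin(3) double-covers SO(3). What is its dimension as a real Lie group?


Spin(n) double-covers SO(n); both have Lie algebra so(n) of dimension n(n-1)/2.
n = 3
n(n-1) = 3 * 2 = 6
dim Spin(3) = 6/2 = 3


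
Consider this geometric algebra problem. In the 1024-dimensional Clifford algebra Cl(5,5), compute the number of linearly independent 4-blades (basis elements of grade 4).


Number of grade-k basis blades in Cl(p,q) with n = p + q is C(n, k).
n = 5 + 5 = 10
C(10, 4) = 10! / (4! * 6!)
= 3628800 / (24 * 720)
= 210


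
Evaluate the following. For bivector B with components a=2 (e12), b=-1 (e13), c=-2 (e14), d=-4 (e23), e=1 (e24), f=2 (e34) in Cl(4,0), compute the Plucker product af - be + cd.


Plucker relation: af - be + cd
a*f = 2*2 = 4
b*e = (-1)*1 = -1
c*d = (-2)*(-4) = 8
af - be + cd = 4 - (-1) + 8
= 13


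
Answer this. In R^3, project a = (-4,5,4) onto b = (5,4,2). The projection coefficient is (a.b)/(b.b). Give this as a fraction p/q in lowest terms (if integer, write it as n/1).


Projection coefficient = (a . b) / (b . b)
a . b = (-4)*5 + 5*4 + 4*2
= -20 + 20 + 8 = 8
b . b = 5^2 + 4^2 + 2^2
= 25 + 16 + 4 = 45
Coefficient = 8/45
In lowest terms: 8/45


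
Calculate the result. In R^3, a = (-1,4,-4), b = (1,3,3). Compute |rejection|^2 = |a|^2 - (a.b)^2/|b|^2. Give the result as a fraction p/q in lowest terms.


|a|^2 = (-1)^2 + 4^2 + (-4)^2 = 33
|b|^2 = 1^2 + 3^2 + 3^2 = 19
a . b = (-1)*1 + 4*3 + (-4)*3 = -1
(a.b)^2 = (-1)^2 = 1
|rej|^2 = 33 - 1/19
= (627 - 1)/19
= 626/19
In lowest terms: 626/19


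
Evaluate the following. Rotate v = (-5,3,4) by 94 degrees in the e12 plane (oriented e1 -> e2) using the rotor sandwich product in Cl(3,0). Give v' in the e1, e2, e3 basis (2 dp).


Rotor R = cos(47deg) - sin(47deg)*e12
Rotation angle theta = 2 * 47 = 94 degrees in the e12 plane (e1 -> e2).
The component perpendicular to the plane (e3) is invariant: v'_3 = v3 = 4.00
cos(94deg) = -0.0698, sin(94deg) = 0.9976
v'_1 = v1*cos(theta) - v2*sin(theta) = -5*(-0.0698) - 3*0.9976 = -2.64
v'_2 = v1*sin(theta) + v2*cos(theta) = -5*0.9976 + 3*(-0.0698) = -5.20
v' = -2.64*e1 - 5.20*e2 + 4.00*e3


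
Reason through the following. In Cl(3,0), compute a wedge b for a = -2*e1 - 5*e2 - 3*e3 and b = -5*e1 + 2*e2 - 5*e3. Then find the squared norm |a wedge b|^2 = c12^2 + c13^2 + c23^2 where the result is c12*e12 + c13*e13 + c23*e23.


a wedge b = (a1*b2 - a2*b1)*e12 + (a1*b3 - a3*b1)*e13 + (a2*b3 - a3*b2)*e23
e12 coeff: (-2)*2 - (-5)*(-5) = -4 - 25 = -29
e13 coeff: (-2)*(-5) - (-3)*(-5) = 10 - 15 = -5
e23 coeff: (-5)*(-5) - (-3)*2 = 25 - (-6) = 31
|a wedge b|^2 = (-29)^2 + (-5)^2 + 31^2
= 841 + 25 + 961
= 1827


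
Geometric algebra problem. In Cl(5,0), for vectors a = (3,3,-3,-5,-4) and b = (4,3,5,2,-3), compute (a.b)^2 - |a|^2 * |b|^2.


a . b = 3*4 + 3*3 + (-3)*5 + (-5)*2 + (-4)*(-3)
= 12 + 9 + (-15) + (-10) + 12 = 8
|a|^2 = 3^2 + 3^2 + (-3)^2 + (-5)^2 + (-4)^2 = 68
|b|^2 = 4^2 + 3^2 + 5^2 + 2^2 + (-3)^2 = 63
(a.b)^2 = 8^2 = 64
|a|^2 * |b|^2 = 68 * 63 = 4284
Result = 64 - 4284 = -4220


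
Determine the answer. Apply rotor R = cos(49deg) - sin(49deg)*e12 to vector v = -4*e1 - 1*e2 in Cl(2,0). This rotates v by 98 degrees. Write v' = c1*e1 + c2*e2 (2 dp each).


Rotor R = cos(49deg) - sin(49deg)*e12
Rotation angle theta = 2 * 49 = 98 degrees
v' = R*v*~R rotates v by theta.
cos(98deg) = -0.1392, sin(98deg) = 0.9903
v'_1 = -4*cos(98deg) - (-1)*sin(98deg)
= -4*(-0.1392) - (-1)*0.9903
= 1.55
v'_2 = -4*sin(98deg) + (-1)*cos(98deg)
= -4*0.9903 + (-1)*(-0.1392)
= -3.82
v' = 1.55*e1 - 3.82*e2


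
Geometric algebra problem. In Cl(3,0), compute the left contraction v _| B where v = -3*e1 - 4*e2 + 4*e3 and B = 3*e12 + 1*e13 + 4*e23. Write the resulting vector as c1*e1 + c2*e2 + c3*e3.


Left contraction v _| B = <vB>_1 (grade-1 part of the geometric product vB).
Using e1_|e12 = e2, e2_|e12 = -e1, e1_|e13 = e3, e3_|e13 = -e1, e2_|e23 = e3, e3_|e23 = -e2:
e1 coeff: -v2*b12 - v3*b13 = -(-4)*(3) - (4)*(1) = 8
e2 coeff: v1*b12 - v3*b23 = (-3)*(3) - (4)*(4) = -25
e3 coeff: v1*b13 + v2*b23 = (-3)*(1) + (-4)*(4) = -19
v _| B = 8*e1 - 25*e2 - 19*e3


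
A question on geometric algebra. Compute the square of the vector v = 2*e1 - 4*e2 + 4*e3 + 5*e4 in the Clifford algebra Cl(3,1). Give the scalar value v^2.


v^2 = sum of c_i^2 * e_i^2
Positive signature terms (e_i^2 = +1): 2^2 + (-4)^2 + 4^2 = 36
Negative signature terms (e_j^2 = -1): 5^2 = 25
v^2 = 36 - 25 = 11


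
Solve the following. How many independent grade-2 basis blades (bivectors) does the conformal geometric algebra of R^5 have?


The conformal model of R^5 uses Cl(6,1) with m = 5 + 2 = 7 generators.
Number of grade-2 blades = C(m, 2) = C(7, 2)
= 7*6/2 = 21


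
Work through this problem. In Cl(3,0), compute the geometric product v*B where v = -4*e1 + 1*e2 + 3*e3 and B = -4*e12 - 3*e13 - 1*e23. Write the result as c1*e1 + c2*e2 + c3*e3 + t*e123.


vB has grade-1 (vector) and grade-3 (trivector) parts: vB = (v _| B) + (v ^ B).
Vector part <vB>_1:
  e1: -v2*b12 - v3*b13 = -(1)*(-4) - (3)*(-3) = 13
  e2: v1*b12 - v3*b23 = (-4)*(-4) - (3)*(-1) = 19
  e3: v1*b13 + v2*b23 = (-4)*(-3) + (1)*(-1) = 11
Trivector part <vB>_3:
  e123: v1*b23 - v2*b13 + v3*b12 = (-4)*(-1) - (1)*(-3) + (3)*(-4) = -5
vB = 13*e1 + 19*e2 + 11*e3 - 5*e123


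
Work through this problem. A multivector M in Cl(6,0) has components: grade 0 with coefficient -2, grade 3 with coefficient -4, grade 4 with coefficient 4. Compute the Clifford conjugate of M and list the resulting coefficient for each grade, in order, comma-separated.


Clifford conjugate sign for grade k: (-1)^(k(k+1)/2)
Grade 0: (-1)^(0*1/2) = (-1)^0 = 1, coeff -2 -> -2
Grade 3: (-1)^(3*4/2) = (-1)^6 = 1, coeff -4 -> -4
Grade 4: (-1)^(4*5/2) = (-1)^10 = 1, coeff 4 -> 4
Conjugated coefficients: -2, -4, 4


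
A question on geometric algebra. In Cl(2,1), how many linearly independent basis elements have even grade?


Even subalgebra dimension = 2^(n-1)
n = 2 + 1 = 3
2^(3 - 1) = 2^2 = 4
Verification: sum of C(3,k) for even k = 1 + 3 = 4
Result = 4


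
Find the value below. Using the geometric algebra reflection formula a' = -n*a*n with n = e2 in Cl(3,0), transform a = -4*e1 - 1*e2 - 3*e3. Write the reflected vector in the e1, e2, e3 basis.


Reflection formula: a' = -n*a*n, with n = e2 (unit vector, n^2 = 1).
For reflection through hyperplane perp to e2:
The component along e2 flips sign, others stay.
a = (-4, -1, -3)
a' = (-4, 1, -3)
a' = -4*e1 + 1*e2 - 3*e3


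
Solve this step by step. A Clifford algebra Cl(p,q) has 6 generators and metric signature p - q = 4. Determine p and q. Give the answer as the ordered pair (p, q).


We need p + q = 6 and p - q = 4.
Adding: 2p = 6 + 4 = 10, so p = 5.
Then q = 6 - 5 = 1.
(p, q) = (5, 1)


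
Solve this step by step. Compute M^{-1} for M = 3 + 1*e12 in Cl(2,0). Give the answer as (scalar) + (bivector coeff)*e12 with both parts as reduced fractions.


M = 3 + 1*e12, where e12^2 = -1.
Since M commutes with its reverse ~M = a - b*e12, M * ~M = a^2 - b^2*e12^2 = a^2 + b^2.
So M^{-1} = ~M / (a^2 + b^2) = (a - b*e12)/(a^2 + b^2).
a^2 + b^2 = 9 + 1 = 10
Scalar part = 3/10 = 3/10
Bivector coeff = -1/10 = -1/10
M^{-1} = 3/10 - 1/10*e12


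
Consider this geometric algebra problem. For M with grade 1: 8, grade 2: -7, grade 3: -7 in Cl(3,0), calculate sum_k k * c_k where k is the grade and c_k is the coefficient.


Grade-weighted sum = sum of grade_k * coefficient_k
1*8 = 8
2*(-7) = -14
3*(-7) = -21
Total = 8 + (-14) + (-21) = -27


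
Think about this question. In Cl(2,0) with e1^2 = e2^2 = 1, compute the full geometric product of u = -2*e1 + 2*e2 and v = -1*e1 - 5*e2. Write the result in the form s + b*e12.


Expand: (-2*e1 + 2*e2)(-1*e1 - 5*e2)
= (-2)*(-1)*e1e1 + (-2)*(-5)*e1e2 + 2*(-1)*e2e1 + 2*(-5)*e2e2
Using e1^2 = e2^2 = 1, e2e1 = -e1e2:
Scalar part s = (-2)*(-1) + 2*(-5) = 2 + (-10) = -8
Bivector part b = (-2)*(-5) - 2*(-1) = 10 - (-2) = 12
uv = -8 + 12*e12


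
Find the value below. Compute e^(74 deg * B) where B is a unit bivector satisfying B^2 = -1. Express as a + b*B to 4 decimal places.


For a unit bivector B with B^2 = -1, the exponential series gives
e^(theta*B) = cos(theta) + sin(theta)*B (the GA analogue of Euler's formula).
theta = 74 degrees = 1.291544 rad
cos(74 deg) = 0.2756
sin(74 deg) = 0.9613
exp(theta*B) = 0.2756 + 0.9613*B


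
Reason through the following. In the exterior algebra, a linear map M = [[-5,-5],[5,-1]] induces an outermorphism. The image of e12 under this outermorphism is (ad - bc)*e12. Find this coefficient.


The outermorphism of a linear map f sends e1^e2 to f(e1)^f(e2).
f(e1) = -5*e1 + 5*e2
f(e2) = -5*e1 - 1*e2
f(e1) ^ f(e2) = (-5*e1 + 5*e2) ^ (-5*e1 - 1*e2)
= (-5)*(-1)*e12 + 5*(-5)*e21
= (5 - (-25))*e12
= 30*e12
Coefficient = 30


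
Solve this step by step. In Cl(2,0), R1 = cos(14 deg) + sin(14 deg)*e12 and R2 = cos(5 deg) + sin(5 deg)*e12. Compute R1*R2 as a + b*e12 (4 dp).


Same-plane rotors commute and their half-angles add:
R1*R2 = cos(a1 + a2) + sin(a1 + a2)*e12.
a1 + a2 = 14 + 5 = 19 deg
cos(19 deg) = 0.9455
sin(19 deg) = 0.3256
R1*R2 = 0.9455 + 0.3256*e12


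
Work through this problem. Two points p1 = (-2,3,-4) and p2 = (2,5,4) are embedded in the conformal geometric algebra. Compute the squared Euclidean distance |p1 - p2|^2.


p1 - p2 = (-4, -2, -8)
|p1 - p2|^2 = (-4)^2 + (-2)^2 + (-8)^2
= 16 + 4 + 64
= 84


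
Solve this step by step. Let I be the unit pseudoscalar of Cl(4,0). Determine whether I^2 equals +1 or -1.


The pseudoscalar I = e1...e_n (product of all n generators) of Cl(p,q) satisfies I^2 = (-1)^(q + n(n-1)/2).
p = 4, q = 0, n = p + q = 4
n(n-1)/2 = 4 * 3 / 2 = 6
Exponent = q + n(n-1)/2 = 0 + 6 = 6
I^2 = (-1)^6 = +1


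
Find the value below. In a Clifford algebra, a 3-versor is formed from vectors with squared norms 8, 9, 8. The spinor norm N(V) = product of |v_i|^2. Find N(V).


Spinor norm N(V) = |v1|^2 * |v2|^2 * ... * |v3|^2
= 8 * 9 * 8
Running product: 8, 72, 576
N(V) = 576


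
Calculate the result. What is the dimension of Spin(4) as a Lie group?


Spin(n) double-covers SO(n); both have Lie algebra so(n) of dimension n(n-1)/2.
n = 4
n(n-1) = 4 * 3 = 12
dim Spin(4) = 12/2 = 6


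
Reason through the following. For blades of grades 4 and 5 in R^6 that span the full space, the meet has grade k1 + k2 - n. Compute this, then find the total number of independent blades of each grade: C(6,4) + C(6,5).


Meet grade = grade(A) + grade(B) - n
= 4 + 5 - 6 = 3
C(6,4) = 15
C(6,5) = 6
dim_A + dim_B = 15 + 6 = 21


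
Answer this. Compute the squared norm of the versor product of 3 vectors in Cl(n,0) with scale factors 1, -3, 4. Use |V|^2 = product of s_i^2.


Each vector v_i has |v_i|^2 = s_i^2
Squared scales: 1^2 = 1, (-3)^2 = 9, 4^2 = 16
|V|^2 = 1 * 9 * 16
= 144


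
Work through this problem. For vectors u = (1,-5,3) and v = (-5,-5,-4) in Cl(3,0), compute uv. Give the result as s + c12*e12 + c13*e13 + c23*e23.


In Cl(3,0): e_i^2 = 1, e_ie_j = -e_je_i for i != j.
Scalar part = u . v = 1*(-5) + (-5)*(-5) + 3*(-4)
= -5 + 25 + (-12) = 8
e12 coeff = 1*(-5) - (-5)*(-5) = -5 - 25 = -30
e13 coeff = 1*(-4) - 3*(-5) = -4 - (-15) = 11
e23 coeff = (-5)*(-4) - 3*(-5) = 20 - (-15) = 35
uv = 8 - 30*e12 + 11*e13 + 35*e23


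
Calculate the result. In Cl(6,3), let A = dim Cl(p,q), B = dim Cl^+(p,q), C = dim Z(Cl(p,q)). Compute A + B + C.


n = 6 + 3 = 9
Total dim = 2^9 = 512
Even subalgebra dim = 2^8 = 256
n is odd, so center dim = 2
Sum = 512 + 256 + 2 = 770


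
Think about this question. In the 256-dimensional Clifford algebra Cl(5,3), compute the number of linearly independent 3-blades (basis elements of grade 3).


Number of grade-k basis blades in Cl(p,q) with n = p + q is C(n, k).
n = 5 + 3 = 8
C(8, 3) = 8! / (3! * 5!)
= 40320 / (6 * 120)
= 56


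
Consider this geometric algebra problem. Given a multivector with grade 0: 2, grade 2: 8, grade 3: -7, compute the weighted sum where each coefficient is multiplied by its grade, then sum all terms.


Grade-weighted sum = sum of grade_k * coefficient_k
0*2 = 0
2*8 = 16
3*(-7) = -21
Total = 0 + 16 + (-21) = -5


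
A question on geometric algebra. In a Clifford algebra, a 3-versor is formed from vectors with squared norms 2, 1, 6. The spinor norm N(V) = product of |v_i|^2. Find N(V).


Spinor norm N(V) = |v1|^2 * |v2|^2 * ... * |v3|^2
= 2 * 1 * 6
Running product: 2, 2, 12
N(V) = 12


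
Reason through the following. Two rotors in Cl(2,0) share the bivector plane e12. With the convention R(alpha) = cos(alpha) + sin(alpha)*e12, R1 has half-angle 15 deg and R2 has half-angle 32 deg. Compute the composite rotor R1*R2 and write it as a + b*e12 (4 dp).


Same-plane rotors commute and their half-angles add:
R1*R2 = cos(a1 + a2) + sin(a1 + a2)*e12.
a1 + a2 = 15 + 32 = 47 deg
cos(47 deg) = 0.6820
sin(47 deg) = 0.7314
R1*R2 = 0.6820 + 0.7314*e12


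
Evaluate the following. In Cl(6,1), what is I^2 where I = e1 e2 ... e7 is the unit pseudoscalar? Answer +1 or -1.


The pseudoscalar I = e1...e_n (product of all n generators) of Cl(p,q) satisfies I^2 = (-1)^(q + n(n-1)/2).
p = 6, q = 1, n = p + q = 7
n(n-1)/2 = 7 * 6 / 2 = 21
Exponent = q + n(n-1)/2 = 1 + 21 = 22
I^2 = (-1)^22 = +1


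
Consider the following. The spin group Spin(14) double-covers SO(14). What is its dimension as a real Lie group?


Spin(n) double-covers SO(n); both have Lie algebra so(n) of dimension n(n-1)/2.
n = 14
n(n-1) = 14 * 13 = 182
dim Spin(14) = 182/2 = 91


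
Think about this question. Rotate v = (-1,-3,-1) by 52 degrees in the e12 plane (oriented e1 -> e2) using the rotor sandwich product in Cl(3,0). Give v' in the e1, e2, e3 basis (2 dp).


Rotor R = cos(26deg) - sin(26deg)*e12
Rotation angle theta = 2 * 26 = 52 degrees in the e12 plane (e1 -> e2).
The component perpendicular to the plane (e3) is invariant: v'_3 = v3 = -1.00
cos(52deg) = 0.6157, sin(52deg) = 0.7880
v'_1 = v1*cos(theta) - v2*sin(theta) = -1*0.6157 - (-3)*0.7880 = 1.75
v'_2 = v1*sin(theta) + v2*cos(theta) = -1*0.7880 + (-3)*0.6157 = -2.63
v' = 1.75*e1 - 2.63*e2 - 1.00*e3


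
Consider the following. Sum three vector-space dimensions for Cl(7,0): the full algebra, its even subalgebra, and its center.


n = 7 + 0 = 7
Total dim = 2^7 = 128
Even subalgebra dim = 2^6 = 64
n is odd, so center dim = 2
Sum = 128 + 64 + 2 = 194


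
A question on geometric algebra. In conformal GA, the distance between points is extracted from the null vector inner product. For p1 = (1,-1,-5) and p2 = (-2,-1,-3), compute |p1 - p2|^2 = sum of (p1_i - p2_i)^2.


p1 - p2 = (3, 0, -2)
|p1 - p2|^2 = 3^2 + 0^2 + (-2)^2
= 9 + 0 + 4
= 13
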